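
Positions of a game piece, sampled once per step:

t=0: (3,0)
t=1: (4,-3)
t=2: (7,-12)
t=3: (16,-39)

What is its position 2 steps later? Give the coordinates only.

(124,-363)

The jumps are (+1,-3), (+3,-9), (+9,-27) — a geometric progression with ratio 3.
step 4: (16,-39) + (+27,-81) → (43,-120)
step 5: (43,-120) + (+81,-243) → (124,-363)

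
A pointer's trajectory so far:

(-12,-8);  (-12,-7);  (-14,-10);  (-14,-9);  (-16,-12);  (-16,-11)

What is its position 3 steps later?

Differencing gives (+0,+1), (-2,-3), (+0,+1), (-2,-3), (+0,+1). This is the pattern (+0,+1), (-2,-3) repeated.
step 6: apply (-2,-3) → (-18,-14)
step 7: apply (+0,+1) → (-18,-13)
step 8: apply (-2,-3) → (-20,-16)

(-20,-16)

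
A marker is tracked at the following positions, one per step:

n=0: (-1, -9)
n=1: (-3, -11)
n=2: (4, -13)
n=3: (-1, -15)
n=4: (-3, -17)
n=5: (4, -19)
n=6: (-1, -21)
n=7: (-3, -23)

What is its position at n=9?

First: cycles through -1, -3, 4 every 3 steps. Step 9 lands at position 0 of the cycle → -1.
Second: linear, -2 per step → -27 at step 9.

(-1, -27)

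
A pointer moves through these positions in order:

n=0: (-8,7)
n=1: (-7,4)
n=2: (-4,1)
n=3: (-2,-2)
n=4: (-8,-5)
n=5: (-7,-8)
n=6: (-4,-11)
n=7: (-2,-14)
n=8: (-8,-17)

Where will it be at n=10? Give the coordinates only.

(-4,-23)

The first coordinate repeats the cycle [-8, -7, -4, -2] with period 4; step 10 mod 4 = 2, giving -4.
The second coordinate changes by -3 each step, so at step 10 it is 7 + 10·(-3) = -23.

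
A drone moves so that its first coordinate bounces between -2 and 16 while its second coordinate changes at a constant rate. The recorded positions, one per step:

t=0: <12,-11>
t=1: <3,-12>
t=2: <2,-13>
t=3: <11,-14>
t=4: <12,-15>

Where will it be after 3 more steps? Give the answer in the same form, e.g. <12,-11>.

The first coordinate reflects between -2 and 16, moving 9 per step.
  step 5: 12 → 3
  step 6: 3 → 2
  step 7: 2 → 11
The second coordinate changes by -1 each step: at step 7 it is -18.

<11,-18>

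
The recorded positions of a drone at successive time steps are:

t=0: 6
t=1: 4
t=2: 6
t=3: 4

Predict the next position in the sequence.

6

Step-to-step displacements: -2, +2, -2; each is -1× the previous.
step 4: 4 + 2 → 6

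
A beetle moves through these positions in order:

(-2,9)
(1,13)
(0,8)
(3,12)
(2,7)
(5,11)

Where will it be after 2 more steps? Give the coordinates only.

(7,10)

Step-to-step displacements: (+3,+4), (-1,-5), (+3,+4), (-1,-5), (+3,+4) — a repeating cycle of length 2.
step 6: apply (-1,-5) → (4,6)
step 7: apply (+3,+4) → (7,10)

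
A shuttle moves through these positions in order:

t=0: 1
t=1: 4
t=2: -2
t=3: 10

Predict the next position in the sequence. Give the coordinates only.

The jumps are +3, -6, +12 — a geometric progression with ratio -2.
step 4: 10 − 24 → -14

-14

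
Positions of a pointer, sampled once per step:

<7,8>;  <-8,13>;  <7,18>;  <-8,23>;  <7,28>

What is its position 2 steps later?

The first coordinate repeats the cycle [7, -8] with period 2; step 6 mod 2 = 0, giving 7.
The second coordinate changes by +5 each step, so at step 6 it is 8 + 6·(5) = 38.

<7,38>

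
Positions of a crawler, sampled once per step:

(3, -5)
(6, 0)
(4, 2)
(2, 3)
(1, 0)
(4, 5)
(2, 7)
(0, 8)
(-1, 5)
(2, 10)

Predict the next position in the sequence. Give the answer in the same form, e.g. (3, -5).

The moves between consecutive positions are (+3, +5), (-2, +2), (-2, +1), (-1, -3), (+3, +5), (-2, +2), (-2, +1), (-1, -3), (+3, +5); they repeat the 4-cycle [(+3, +5), (-2, +2), (-2, +1), (-1, -3)].
step 10: apply (-2, +2) → (0, 12)

(0, 12)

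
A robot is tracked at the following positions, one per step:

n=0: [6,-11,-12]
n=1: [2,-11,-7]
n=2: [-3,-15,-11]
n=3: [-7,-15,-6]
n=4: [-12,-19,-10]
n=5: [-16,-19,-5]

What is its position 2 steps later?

[-25,-23,-4]

The moves between consecutive positions are [-4,+0,+5], [-5,-4,-4], [-4,+0,+5], [-5,-4,-4], [-4,+0,+5]; they repeat the 2-cycle [[-4,+0,+5], [-5,-4,-4]].
step 6: apply [-5,-4,-4] → [-21,-23,-9]
step 7: apply [-4,+0,+5] → [-25,-23,-4]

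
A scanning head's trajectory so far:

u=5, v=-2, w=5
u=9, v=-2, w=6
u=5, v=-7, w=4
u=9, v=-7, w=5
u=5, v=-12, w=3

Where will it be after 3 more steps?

u=9, v=-17, w=3

The moves between consecutive positions are (+4, +0, +1), (-4, -5, -2), (+4, +0, +1), (-4, -5, -2); they repeat the 2-cycle [(+4, +0, +1), (-4, -5, -2)].
step 5: apply (+4, +0, +1) → u=9, v=-12, w=4
step 6: apply (-4, -5, -2) → u=5, v=-17, w=2
step 7: apply (+4, +0, +1) → u=9, v=-17, w=3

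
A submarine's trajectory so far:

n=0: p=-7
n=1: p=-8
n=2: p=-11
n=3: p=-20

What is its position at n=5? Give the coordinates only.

p=-128

The jumps are -1, -3, -9 — a geometric progression with ratio 3.
step 4: -20 − 27 → p=-47
step 5: -47 − 81 → p=-128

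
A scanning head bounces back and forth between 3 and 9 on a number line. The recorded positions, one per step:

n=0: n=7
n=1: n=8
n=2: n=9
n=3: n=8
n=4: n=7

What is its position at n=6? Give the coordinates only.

n=5

The value travels 1 per step and bounces off the walls at 3 and 9.
  step 5: 7 → 6
  step 6: 6 → 5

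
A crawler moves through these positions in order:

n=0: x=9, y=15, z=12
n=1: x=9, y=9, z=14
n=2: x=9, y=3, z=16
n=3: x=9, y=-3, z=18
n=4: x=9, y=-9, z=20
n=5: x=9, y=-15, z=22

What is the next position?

Constant displacement of (+0,-6,+2) per step.
step 6: x=9, y=-15, z=22 + (+0,-6,+2) → x=9, y=-21, z=24

x=9, y=-21, z=24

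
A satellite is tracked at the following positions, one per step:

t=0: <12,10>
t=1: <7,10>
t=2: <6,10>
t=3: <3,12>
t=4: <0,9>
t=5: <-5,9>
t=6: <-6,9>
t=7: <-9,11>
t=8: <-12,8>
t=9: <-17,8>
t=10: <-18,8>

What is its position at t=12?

The moves between consecutive positions are <-5,+0>, <-1,+0>, <-3,+2>, <-3,-3>, <-5,+0>, <-1,+0>, <-3,+2>, <-3,-3>, <-5,+0>, <-1,+0>; they repeat the 4-cycle [<-5,+0>, <-1,+0>, <-3,+2>, <-3,-3>].
step 11: apply <-3,+2> → <-21,10>
step 12: apply <-3,-3> → <-24,7>

<-24,7>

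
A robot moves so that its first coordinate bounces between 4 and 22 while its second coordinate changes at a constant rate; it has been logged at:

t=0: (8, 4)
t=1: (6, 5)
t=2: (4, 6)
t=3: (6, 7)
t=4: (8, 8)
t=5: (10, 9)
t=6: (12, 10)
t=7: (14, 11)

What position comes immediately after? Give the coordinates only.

The first coordinate reflects between 4 and 22, moving 2 per step.
  step 8: 14 → 16
The second coordinate changes by +1 each step: at step 8 it is 12.

(16, 12)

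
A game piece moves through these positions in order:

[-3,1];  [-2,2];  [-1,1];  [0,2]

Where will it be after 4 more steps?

[4,2]

First: linear, +1 per step → 4 at step 7.
Second: cycles through 1, 2 every 2 steps. Step 7 lands at position 1 of the cycle → 2.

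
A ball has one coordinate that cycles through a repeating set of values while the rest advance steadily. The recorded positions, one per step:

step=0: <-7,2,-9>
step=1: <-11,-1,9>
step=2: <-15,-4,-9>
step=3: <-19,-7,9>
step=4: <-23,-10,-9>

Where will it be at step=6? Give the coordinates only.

The first coordinate changes by -4 each step, so at step 6 it is -7 + 6·(-4) = -31.
The second coordinate changes by -3 each step, so at step 6 it is 2 + 6·(-3) = -16.
The third coordinate repeats the cycle [-9, 9] with period 2; step 6 mod 2 = 0, giving -9.

<-31,-16,-9>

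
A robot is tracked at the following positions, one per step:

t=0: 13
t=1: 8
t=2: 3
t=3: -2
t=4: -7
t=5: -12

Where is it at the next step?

-17

The position changes by -5 every step.
step 6: -12 − 5 → -17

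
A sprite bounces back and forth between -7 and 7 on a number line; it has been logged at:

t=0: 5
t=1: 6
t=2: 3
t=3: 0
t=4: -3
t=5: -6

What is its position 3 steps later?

The value reflects between -7 and 7, moving 3 per step.
  step 6: -6 → -5
  step 7: -5 → -2
  step 8: -2 → 1

1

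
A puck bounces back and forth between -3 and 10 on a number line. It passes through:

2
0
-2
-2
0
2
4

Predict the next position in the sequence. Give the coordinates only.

6

The value travels 2 per step and bounces off the walls at -3 and 10.
  step 7: 4 → 6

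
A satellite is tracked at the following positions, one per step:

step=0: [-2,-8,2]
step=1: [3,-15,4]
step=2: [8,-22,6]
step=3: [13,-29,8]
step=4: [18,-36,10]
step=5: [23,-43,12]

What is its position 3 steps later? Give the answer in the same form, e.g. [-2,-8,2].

[38,-64,18]

Each step adds [+5,-7,+2] to the position.
step 6: [23,-43,12] + [+5,-7,+2] → [28,-50,14]
step 7: [28,-50,14] + [+5,-7,+2] → [33,-57,16]
step 8: [33,-57,16] + [+5,-7,+2] → [38,-64,18]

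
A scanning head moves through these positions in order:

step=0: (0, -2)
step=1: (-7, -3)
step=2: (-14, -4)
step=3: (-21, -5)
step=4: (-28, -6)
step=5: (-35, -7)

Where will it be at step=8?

Constant displacement of (-7, -1) per step.
step 6: (-35, -7) + (-7, -1) → (-42, -8)
step 7: (-42, -8) + (-7, -1) → (-49, -9)
step 8: (-49, -9) + (-7, -1) → (-56, -10)

(-56, -10)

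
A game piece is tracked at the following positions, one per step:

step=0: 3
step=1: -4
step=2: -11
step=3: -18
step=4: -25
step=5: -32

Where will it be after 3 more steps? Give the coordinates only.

-53

Each step adds -7 to the position.
step 6: -32 − 7 → -39
step 7: -39 − 7 → -46
step 8: -46 − 7 → -53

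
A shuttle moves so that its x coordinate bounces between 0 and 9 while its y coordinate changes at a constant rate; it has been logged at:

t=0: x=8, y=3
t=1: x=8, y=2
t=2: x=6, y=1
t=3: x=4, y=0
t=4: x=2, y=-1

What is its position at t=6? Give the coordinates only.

The x coordinate travels 2 per step and bounces off the walls at 0 and 9.
  step 5: 2 → 0
  step 6: 0 → 2
The y coordinate changes by -1 each step: at step 6 it is -3.

x=2, y=-3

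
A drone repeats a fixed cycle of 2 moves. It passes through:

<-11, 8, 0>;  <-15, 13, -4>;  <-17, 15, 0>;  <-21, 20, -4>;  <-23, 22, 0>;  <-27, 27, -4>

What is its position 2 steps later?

Step-to-step displacements: <-4, +5, -4>, <-2, +2, +4>, <-4, +5, -4>, <-2, +2, +4>, <-4, +5, -4> — a repeating cycle of length 2.
step 6: apply <-2, +2, +4> → <-29, 29, 0>
step 7: apply <-4, +5, -4> → <-33, 34, -4>

<-33, 34, -4>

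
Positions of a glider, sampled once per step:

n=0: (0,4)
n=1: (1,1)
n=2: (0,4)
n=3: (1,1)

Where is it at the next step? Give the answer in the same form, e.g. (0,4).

The jumps are (+1,-3), (-1,+3), (+1,-3) — a geometric progression with ratio -1.
step 4: (1,1) + (-1,+3) → (0,4)

(0,4)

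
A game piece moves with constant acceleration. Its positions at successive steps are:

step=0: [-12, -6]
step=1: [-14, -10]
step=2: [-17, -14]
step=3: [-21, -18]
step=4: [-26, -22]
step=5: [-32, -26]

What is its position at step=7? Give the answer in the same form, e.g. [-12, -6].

Successive displacements: [-2, -4], [-3, -4], [-4, -4], [-5, -4], [-6, -4] — each changes by [-1, +0].
step 6: [-32, -26] + [-7, -4] → [-39, -30]
step 7: [-39, -30] + [-8, -4] → [-47, -34]

[-47, -34]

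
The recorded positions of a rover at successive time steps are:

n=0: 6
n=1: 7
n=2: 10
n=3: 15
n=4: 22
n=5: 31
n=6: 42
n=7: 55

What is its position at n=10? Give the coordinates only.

106

Taking differences between consecutive positions: +1, +3, +5, +7, +9, +11, +13. These grow by +2 each step.
step 8: 55 + 15 → 70
step 9: 70 + 17 → 87
step 10: 87 + 19 → 106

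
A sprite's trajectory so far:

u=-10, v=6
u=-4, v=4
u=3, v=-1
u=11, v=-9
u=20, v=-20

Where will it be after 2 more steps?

u=41, v=-51

First differences are (+6, -2), (+7, -5), (+8, -8), (+9, -11); their common second difference is (+1, -3) (constant acceleration).
step 5: u=20, v=-20 + (+10, -14) → u=30, v=-34
step 6: u=30, v=-34 + (+11, -17) → u=41, v=-51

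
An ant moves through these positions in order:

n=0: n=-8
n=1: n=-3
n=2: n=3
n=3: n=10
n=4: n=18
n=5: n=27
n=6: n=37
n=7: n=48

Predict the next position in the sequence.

n=60

Successive displacements: +5, +6, +7, +8, +9, +10, +11 — each changes by +1.
step 8: 48 + 12 → n=60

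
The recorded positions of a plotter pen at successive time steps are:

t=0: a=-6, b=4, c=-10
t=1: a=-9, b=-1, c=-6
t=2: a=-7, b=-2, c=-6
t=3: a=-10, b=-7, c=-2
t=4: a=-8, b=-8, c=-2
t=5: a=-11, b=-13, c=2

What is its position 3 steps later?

a=-10, b=-20, c=6

Step-to-step displacements: (-3,-5,+4), (+2,-1,+0), (-3,-5,+4), (+2,-1,+0), (-3,-5,+4) — a repeating cycle of length 2.
step 6: apply (+2,-1,+0) → a=-9, b=-14, c=2
step 7: apply (-3,-5,+4) → a=-12, b=-19, c=6
step 8: apply (+2,-1,+0) → a=-10, b=-20, c=6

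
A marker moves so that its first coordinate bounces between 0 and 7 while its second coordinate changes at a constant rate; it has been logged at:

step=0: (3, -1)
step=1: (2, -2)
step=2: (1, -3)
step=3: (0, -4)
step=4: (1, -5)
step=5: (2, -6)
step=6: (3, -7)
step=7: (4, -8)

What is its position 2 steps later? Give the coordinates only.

The first coordinate reflects between 0 and 7, moving 1 per step.
  step 8: 4 → 5
  step 9: 5 → 6
The second coordinate changes by -1 each step: at step 9 it is -10.

(6, -10)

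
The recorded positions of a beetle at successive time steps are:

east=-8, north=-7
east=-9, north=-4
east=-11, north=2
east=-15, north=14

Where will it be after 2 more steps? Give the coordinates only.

Consecutive displacements (-1, +3), (-2, +6), (-4, +12) scale by a factor of 2 each step.
step 4: east=-15, north=14 + (-8, +24) → east=-23, north=38
step 5: east=-23, north=38 + (-16, +48) → east=-39, north=86

east=-39, north=86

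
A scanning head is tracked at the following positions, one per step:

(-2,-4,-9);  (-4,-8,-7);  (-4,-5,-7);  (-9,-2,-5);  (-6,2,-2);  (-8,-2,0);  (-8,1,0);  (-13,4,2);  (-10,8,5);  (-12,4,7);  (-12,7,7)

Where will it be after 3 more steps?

Differencing gives (-2,-4,+2), (+0,+3,+0), (-5,+3,+2), (+3,+4,+3), (-2,-4,+2), (+0,+3,+0), (-5,+3,+2), (+3,+4,+3), (-2,-4,+2), (+0,+3,+0). This is the pattern (-2,-4,+2), (+0,+3,+0), (-5,+3,+2), (+3,+4,+3) repeated.
step 11: apply (-5,+3,+2) → (-17,10,9)
step 12: apply (+3,+4,+3) → (-14,14,12)
step 13: apply (-2,-4,+2) → (-16,10,14)

(-16,10,14)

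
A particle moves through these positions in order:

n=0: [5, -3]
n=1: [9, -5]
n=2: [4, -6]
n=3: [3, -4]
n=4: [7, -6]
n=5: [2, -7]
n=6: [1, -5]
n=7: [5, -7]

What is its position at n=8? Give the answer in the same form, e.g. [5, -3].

[0, -8]

The moves between consecutive positions are [+4, -2], [-5, -1], [-1, +2], [+4, -2], [-5, -1], [-1, +2], [+4, -2]; they repeat the 3-cycle [[+4, -2], [-5, -1], [-1, +2]].
step 8: apply [-5, -1] → [0, -8]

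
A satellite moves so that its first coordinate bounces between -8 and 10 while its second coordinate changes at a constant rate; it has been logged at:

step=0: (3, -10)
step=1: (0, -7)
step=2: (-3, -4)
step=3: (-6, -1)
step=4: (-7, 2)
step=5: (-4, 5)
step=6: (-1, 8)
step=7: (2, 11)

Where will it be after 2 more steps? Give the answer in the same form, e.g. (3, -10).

(8, 17)

The first coordinate travels 3 per step and bounces off the walls at -8 and 10.
  step 8: 2 → 5
  step 9: 5 → 8
The second coordinate changes by +3 each step: at step 9 it is 17.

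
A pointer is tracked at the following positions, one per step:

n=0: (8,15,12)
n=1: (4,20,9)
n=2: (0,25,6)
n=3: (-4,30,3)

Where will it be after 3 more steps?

(-16,45,-6)

Each step adds (-4,+5,-3) to the position.
step 4: (-4,30,3) + (-4,+5,-3) → (-8,35,0)
step 5: (-8,35,0) + (-4,+5,-3) → (-12,40,-3)
step 6: (-12,40,-3) + (-4,+5,-3) → (-16,45,-6)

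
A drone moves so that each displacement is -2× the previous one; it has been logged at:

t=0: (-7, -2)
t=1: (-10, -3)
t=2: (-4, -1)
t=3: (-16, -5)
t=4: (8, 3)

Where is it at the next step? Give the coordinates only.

The jumps are (-3, -1), (+6, +2), (-12, -4), (+24, +8) — a geometric progression with ratio -2.
step 5: (8, 3) + (-48, -16) → (-40, -13)

(-40, -13)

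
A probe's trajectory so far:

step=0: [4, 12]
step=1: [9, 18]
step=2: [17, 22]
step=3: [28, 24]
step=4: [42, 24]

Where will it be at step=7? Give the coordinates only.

First differences are [+5, +6], [+8, +4], [+11, +2], [+14, +0]; their common second difference is [+3, -2] (constant acceleration).
step 5: [42, 24] + [+17, -2] → [59, 22]
step 6: [59, 22] + [+20, -4] → [79, 18]
step 7: [79, 18] + [+23, -6] → [102, 12]

[102, 12]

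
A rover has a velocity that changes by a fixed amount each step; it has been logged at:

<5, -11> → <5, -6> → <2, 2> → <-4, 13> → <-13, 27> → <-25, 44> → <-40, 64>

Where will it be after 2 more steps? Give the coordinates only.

First differences are <+0, +5>, <-3, +8>, <-6, +11>, <-9, +14>, <-12, +17>, <-15, +20>; their common second difference is <-3, +3> (constant acceleration).
step 7: <-40, 64> + <-18, +23> → <-58, 87>
step 8: <-58, 87> + <-21, +26> → <-79, 113>

<-79, 113>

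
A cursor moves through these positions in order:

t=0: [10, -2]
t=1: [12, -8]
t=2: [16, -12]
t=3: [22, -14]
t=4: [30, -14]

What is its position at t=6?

Taking differences between consecutive positions: [+2, -6], [+4, -4], [+6, -2], [+8, +0]. These grow by [+2, +2] each step.
step 5: [30, -14] + [+10, +2] → [40, -12]
step 6: [40, -12] + [+12, +4] → [52, -8]

[52, -8]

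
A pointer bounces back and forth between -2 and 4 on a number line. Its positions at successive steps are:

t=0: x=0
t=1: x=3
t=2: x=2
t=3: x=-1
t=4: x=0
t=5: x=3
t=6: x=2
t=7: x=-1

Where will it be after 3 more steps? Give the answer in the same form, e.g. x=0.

The value reflects between -2 and 4, moving 3 per step.
  step 8: -1 → 0
  step 9: 0 → 3
  step 10: 3 → 2

x=2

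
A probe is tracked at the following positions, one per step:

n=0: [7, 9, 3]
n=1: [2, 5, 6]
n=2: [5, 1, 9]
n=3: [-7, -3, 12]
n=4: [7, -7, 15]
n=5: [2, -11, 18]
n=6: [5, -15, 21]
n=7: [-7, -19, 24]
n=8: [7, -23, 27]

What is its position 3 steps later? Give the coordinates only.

The first coordinate repeats the cycle [7, 2, 5, -7] with period 4; step 11 mod 4 = 3, giving -7.
The second coordinate changes by -4 each step, so at step 11 it is 9 + 11·(-4) = -35.
The third coordinate changes by +3 each step, so at step 11 it is 3 + 11·(3) = 36.

[-7, -35, 36]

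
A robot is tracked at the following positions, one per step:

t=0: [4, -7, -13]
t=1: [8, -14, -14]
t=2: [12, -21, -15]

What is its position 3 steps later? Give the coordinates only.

[24, -42, -18]

Constant displacement of [+4, -7, -1] per step.
step 3: [12, -21, -15] + [+4, -7, -1] → [16, -28, -16]
step 4: [16, -28, -16] + [+4, -7, -1] → [20, -35, -17]
step 5: [20, -35, -17] + [+4, -7, -1] → [24, -42, -18]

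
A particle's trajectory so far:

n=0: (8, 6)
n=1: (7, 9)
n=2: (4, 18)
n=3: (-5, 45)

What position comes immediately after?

(-32, 126)

Consecutive displacements (-1, +3), (-3, +9), (-9, +27) scale by a factor of 3 each step.
step 4: (-5, 45) + (-27, +81) → (-32, 126)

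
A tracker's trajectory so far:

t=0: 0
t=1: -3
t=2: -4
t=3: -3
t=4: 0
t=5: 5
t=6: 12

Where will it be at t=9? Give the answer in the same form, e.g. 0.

45

Taking differences between consecutive positions: -3, -1, +1, +3, +5, +7. These grow by +2 each step.
step 7: 12 + 9 → 21
step 8: 21 + 11 → 32
step 9: 32 + 13 → 45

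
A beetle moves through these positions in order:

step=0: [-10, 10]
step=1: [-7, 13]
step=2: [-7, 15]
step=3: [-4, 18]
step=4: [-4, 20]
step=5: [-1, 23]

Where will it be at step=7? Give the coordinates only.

Step-to-step displacements: [+3, +3], [+0, +2], [+3, +3], [+0, +2], [+3, +3] — a repeating cycle of length 2.
step 6: apply [+0, +2] → [-1, 25]
step 7: apply [+3, +3] → [2, 28]

[2, 28]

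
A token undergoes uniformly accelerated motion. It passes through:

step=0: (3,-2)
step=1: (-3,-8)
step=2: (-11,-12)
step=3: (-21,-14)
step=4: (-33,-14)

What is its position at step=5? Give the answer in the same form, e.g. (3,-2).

(-47,-12)

Successive displacements: (-6,-6), (-8,-4), (-10,-2), (-12,+0) — each changes by (-2,+2).
step 5: (-33,-14) + (-14,+2) → (-47,-12)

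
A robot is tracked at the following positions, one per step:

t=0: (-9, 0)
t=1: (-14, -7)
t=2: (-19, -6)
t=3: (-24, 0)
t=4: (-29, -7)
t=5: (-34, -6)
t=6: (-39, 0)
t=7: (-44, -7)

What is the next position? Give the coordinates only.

(-49, -6)

The first coordinate changes by -5 each step, so at step 8 it is -9 + 8·(-5) = -49.
The second coordinate repeats the cycle [0, -7, -6] with period 3; step 8 mod 3 = 2, giving -6.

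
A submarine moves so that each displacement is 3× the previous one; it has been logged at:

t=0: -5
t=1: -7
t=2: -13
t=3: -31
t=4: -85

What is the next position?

-247

Step-to-step displacements: -2, -6, -18, -54; each is 3× the previous.
step 5: -85 − 162 → -247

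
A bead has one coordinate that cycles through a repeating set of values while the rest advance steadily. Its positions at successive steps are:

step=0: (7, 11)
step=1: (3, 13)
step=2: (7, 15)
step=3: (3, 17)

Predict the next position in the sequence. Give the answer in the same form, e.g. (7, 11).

(7, 19)

First: cycles through 7, 3 every 2 steps. Step 4 lands at position 0 of the cycle → 7.
Second: linear, +2 per step → 19 at step 4.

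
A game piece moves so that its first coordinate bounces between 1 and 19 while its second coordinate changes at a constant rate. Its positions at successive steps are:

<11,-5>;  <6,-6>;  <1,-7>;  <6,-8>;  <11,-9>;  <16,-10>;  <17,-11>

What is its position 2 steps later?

The first coordinate reflects between 1 and 19, moving 5 per step.
  step 7: 17 → 12
  step 8: 12 → 7
The second coordinate changes by -1 each step: at step 8 it is -13.

<7,-13>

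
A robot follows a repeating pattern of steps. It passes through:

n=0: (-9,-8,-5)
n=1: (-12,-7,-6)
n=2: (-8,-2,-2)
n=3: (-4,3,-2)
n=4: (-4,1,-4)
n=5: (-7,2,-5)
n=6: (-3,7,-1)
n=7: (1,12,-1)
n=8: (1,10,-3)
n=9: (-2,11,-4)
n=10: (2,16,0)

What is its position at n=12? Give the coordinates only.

(6,19,-2)

Step-to-step displacements: (-3,+1,-1), (+4,+5,+4), (+4,+5,+0), (+0,-2,-2), (-3,+1,-1), (+4,+5,+4), (+4,+5,+0), (+0,-2,-2), (-3,+1,-1), (+4,+5,+4) — a repeating cycle of length 4.
step 11: apply (+4,+5,+0) → (6,21,0)
step 12: apply (+0,-2,-2) → (6,19,-2)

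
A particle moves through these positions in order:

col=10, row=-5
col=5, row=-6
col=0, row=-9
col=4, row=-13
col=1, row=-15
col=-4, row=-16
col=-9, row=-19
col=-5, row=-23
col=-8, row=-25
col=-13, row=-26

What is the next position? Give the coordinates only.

col=-18, row=-29

Step-to-step displacements: (-5,-1), (-5,-3), (+4,-4), (-3,-2), (-5,-1), (-5,-3), (+4,-4), (-3,-2), (-5,-1) — a repeating cycle of length 4.
step 10: apply (-5,-3) → col=-18, row=-29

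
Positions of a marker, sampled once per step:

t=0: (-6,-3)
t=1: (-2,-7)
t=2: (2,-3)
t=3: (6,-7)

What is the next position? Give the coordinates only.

First: linear, +4 per step → 10 at step 4.
Second: cycles through -3, -7 every 2 steps. Step 4 lands at position 0 of the cycle → -3.

(10,-3)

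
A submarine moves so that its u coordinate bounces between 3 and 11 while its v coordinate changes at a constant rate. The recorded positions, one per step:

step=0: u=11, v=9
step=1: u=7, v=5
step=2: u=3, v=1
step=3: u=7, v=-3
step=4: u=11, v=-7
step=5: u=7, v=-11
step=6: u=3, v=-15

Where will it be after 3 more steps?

u=7, v=-27

The u coordinate travels 4 per step and bounces off the walls at 3 and 11.
  step 7: 3 → 7
  step 8: 7 → 11
  step 9: 11 → 7
The v coordinate changes by -4 each step: at step 9 it is -27.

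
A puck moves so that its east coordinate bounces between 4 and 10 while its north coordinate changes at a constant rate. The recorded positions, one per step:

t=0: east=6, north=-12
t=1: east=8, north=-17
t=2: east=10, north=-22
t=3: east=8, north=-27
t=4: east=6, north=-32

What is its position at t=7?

The east coordinate travels 2 per step and bounces off the walls at 4 and 10.
  step 5: 6 → 4
  step 6: 4 → 6
  step 7: 6 → 8
The north coordinate changes by -5 each step: at step 7 it is -47.

east=8, north=-47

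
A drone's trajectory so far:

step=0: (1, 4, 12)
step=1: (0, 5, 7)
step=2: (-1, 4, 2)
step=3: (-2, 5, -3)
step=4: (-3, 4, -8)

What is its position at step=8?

(-7, 4, -28)

The first coordinate changes by -1 each step, so at step 8 it is 1 + 8·(-1) = -7.
The second coordinate repeats the cycle [4, 5] with period 2; step 8 mod 2 = 0, giving 4.
The third coordinate changes by -5 each step, so at step 8 it is 12 + 8·(-5) = -28.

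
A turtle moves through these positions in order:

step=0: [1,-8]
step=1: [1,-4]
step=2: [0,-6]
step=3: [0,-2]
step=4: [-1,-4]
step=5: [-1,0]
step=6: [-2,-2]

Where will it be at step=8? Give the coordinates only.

The moves between consecutive positions are [+0,+4], [-1,-2], [+0,+4], [-1,-2], [+0,+4], [-1,-2]; they repeat the 2-cycle [[+0,+4], [-1,-2]].
step 7: apply [+0,+4] → [-2,2]
step 8: apply [-1,-2] → [-3,0]

[-3,0]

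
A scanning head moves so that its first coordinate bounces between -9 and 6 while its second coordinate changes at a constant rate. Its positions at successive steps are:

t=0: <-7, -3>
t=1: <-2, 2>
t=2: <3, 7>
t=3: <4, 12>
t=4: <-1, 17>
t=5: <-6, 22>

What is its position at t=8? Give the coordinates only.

The first coordinate reflects between -9 and 6, moving 5 per step.
  step 6: -6 → -7
  step 7: -7 → -2
  step 8: -2 → 3
The second coordinate changes by +5 each step: at step 8 it is 37.

<3, 37>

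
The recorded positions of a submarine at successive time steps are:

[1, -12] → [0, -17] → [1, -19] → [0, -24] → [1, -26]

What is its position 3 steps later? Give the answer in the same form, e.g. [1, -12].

[0, -38]

Differencing gives [-1, -5], [+1, -2], [-1, -5], [+1, -2]. This is the pattern [-1, -5], [+1, -2] repeated.
step 5: apply [-1, -5] → [0, -31]
step 6: apply [+1, -2] → [1, -33]
step 7: apply [-1, -5] → [0, -38]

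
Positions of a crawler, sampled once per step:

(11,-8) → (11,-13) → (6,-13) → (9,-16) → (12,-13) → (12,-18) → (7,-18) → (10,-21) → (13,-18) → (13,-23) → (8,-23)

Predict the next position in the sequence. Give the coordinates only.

(11,-26)

Step-to-step displacements: (+0,-5), (-5,+0), (+3,-3), (+3,+3), (+0,-5), (-5,+0), (+3,-3), (+3,+3), (+0,-5), (-5,+0) — a repeating cycle of length 4.
step 11: apply (+3,-3) → (11,-26)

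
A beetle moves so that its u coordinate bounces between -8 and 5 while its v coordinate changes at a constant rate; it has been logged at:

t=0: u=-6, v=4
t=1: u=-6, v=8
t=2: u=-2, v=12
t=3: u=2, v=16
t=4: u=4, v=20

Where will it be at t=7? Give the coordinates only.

The u coordinate travels 4 per step and bounces off the walls at -8 and 5.
  step 5: 4 → 0
  step 6: 0 → -4
  step 7: -4 → -8
The v coordinate changes by +4 each step: at step 7 it is 32.

u=-8, v=32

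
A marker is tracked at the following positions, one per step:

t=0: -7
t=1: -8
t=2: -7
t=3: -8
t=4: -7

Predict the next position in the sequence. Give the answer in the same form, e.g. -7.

-8

Step-to-step displacements: -1, +1, -1, +1; each is -1× the previous.
step 5: -7 − 1 → -8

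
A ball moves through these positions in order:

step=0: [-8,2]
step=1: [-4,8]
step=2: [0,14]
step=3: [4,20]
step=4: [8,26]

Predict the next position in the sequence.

[12,32]

Each step adds [+4,+6] to the position.
step 5: [8,26] + [+4,+6] → [12,32]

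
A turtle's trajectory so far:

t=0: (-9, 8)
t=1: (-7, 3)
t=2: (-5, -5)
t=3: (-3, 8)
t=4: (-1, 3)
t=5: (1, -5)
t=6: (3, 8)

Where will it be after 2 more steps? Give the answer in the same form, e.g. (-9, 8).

First: linear, +2 per step → 7 at step 8.
Second: cycles through 8, 3, -5 every 3 steps. Step 8 lands at position 2 of the cycle → -5.

(7, -5)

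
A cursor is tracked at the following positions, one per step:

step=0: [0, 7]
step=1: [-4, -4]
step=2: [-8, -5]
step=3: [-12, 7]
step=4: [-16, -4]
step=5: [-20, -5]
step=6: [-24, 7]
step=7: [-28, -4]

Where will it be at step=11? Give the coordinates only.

[-44, -5]

First: linear, -4 per step → -44 at step 11.
Second: cycles through 7, -4, -5 every 3 steps. Step 11 lands at position 2 of the cycle → -5.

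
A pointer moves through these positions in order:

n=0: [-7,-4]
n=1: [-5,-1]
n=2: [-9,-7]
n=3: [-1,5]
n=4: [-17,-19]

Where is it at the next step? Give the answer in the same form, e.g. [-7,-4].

[15,29]

Consecutive displacements [+2,+3], [-4,-6], [+8,+12], [-16,-24] scale by a factor of -2 each step.
step 5: [-17,-19] + [+32,+48] → [15,29]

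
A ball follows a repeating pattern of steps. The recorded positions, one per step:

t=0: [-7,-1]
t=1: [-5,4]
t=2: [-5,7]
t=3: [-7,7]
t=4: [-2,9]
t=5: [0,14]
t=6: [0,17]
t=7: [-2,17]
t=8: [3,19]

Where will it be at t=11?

[3,27]

Differencing gives [+2,+5], [+0,+3], [-2,+0], [+5,+2], [+2,+5], [+0,+3], [-2,+0], [+5,+2]. This is the pattern [+2,+5], [+0,+3], [-2,+0], [+5,+2] repeated.
step 9: apply [+2,+5] → [5,24]
step 10: apply [+0,+3] → [5,27]
step 11: apply [-2,+0] → [3,27]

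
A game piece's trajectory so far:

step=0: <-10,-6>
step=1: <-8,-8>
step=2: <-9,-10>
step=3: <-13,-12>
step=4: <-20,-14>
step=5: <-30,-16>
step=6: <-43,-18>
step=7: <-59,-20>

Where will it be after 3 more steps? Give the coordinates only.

<-125,-26>

Taking differences between consecutive positions: <+2,-2>, <-1,-2>, <-4,-2>, <-7,-2>, <-10,-2>, <-13,-2>, <-16,-2>. These grow by <-3,+0> each step.
step 8: <-59,-20> + <-19,-2> → <-78,-22>
step 9: <-78,-22> + <-22,-2> → <-100,-24>
step 10: <-100,-24> + <-25,-2> → <-125,-26>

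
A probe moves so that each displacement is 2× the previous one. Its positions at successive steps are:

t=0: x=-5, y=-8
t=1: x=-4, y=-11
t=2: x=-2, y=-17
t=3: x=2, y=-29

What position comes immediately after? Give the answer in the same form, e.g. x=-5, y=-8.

x=10, y=-53

Consecutive displacements (+1,-3), (+2,-6), (+4,-12) scale by a factor of 2 each step.
step 4: x=2, y=-29 + (+8,-24) → x=10, y=-53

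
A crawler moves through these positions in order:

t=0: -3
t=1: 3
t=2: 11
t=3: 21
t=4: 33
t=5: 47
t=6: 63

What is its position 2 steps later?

101

First differences are +6, +8, +10, +12, +14, +16; their common second difference is +2 (constant acceleration).
step 7: 63 + 18 → 81
step 8: 81 + 20 → 101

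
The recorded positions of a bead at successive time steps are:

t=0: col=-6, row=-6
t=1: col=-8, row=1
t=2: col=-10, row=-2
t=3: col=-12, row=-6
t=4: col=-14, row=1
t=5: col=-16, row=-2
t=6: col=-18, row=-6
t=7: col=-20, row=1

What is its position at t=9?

col=-24, row=-6

Col: linear, -2 per step → -24 at step 9.
Row: cycles through -6, 1, -2 every 3 steps. Step 9 lands at position 0 of the cycle → -6.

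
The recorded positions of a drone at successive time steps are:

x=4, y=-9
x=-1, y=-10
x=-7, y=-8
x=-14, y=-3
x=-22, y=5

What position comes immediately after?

x=-31, y=16

Successive displacements: (-5,-1), (-6,+2), (-7,+5), (-8,+8) — each changes by (-1,+3).
step 5: x=-22, y=5 + (-9,+11) → x=-31, y=16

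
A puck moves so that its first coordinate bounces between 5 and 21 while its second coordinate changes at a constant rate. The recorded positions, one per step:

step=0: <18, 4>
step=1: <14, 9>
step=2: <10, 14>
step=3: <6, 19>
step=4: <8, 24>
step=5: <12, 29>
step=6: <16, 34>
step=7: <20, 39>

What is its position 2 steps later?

<14, 49>

The first coordinate reflects between 5 and 21, moving 4 per step.
  step 8: 20 → 18
  step 9: 18 → 14
The second coordinate changes by +5 each step: at step 9 it is 49.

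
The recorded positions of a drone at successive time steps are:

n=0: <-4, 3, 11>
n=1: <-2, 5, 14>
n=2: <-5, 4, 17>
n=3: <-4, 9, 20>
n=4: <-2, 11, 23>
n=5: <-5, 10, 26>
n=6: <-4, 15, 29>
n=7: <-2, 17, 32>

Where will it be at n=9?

<-4, 21, 38>

Differencing gives <+2, +2, +3>, <-3, -1, +3>, <+1, +5, +3>, <+2, +2, +3>, <-3, -1, +3>, <+1, +5, +3>, <+2, +2, +3>. This is the pattern <+2, +2, +3>, <-3, -1, +3>, <+1, +5, +3> repeated.
step 8: apply <-3, -1, +3> → <-5, 16, 35>
step 9: apply <+1, +5, +3> → <-4, 21, 38>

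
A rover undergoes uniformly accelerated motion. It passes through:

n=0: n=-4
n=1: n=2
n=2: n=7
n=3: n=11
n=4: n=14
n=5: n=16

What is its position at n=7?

First differences are +6, +5, +4, +3, +2; their common second difference is -1 (constant acceleration).
step 6: 16 + 1 → n=17
step 7: 17 + 0 → n=17

n=17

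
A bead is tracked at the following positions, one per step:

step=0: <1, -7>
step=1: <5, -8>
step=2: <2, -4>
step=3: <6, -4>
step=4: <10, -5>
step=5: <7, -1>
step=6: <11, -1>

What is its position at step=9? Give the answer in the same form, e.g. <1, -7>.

<16, 2>

Step-to-step displacements: <+4, -1>, <-3, +4>, <+4, +0>, <+4, -1>, <-3, +4>, <+4, +0> — a repeating cycle of length 3.
step 7: apply <+4, -1> → <15, -2>
step 8: apply <-3, +4> → <12, 2>
step 9: apply <+4, +0> → <16, 2>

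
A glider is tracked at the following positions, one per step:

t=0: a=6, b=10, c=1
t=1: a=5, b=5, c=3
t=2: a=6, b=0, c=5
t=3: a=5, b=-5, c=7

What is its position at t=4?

A: cycles through 6, 5 every 2 steps. Step 4 lands at position 0 of the cycle → 6.
B: linear, -5 per step → -10 at step 4.
C: linear, +2 per step → 9 at step 4.

a=6, b=-10, c=9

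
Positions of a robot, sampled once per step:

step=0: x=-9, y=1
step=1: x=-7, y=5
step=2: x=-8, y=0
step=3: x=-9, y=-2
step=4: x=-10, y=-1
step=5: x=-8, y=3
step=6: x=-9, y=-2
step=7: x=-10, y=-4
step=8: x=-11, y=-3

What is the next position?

x=-9, y=1

Step-to-step displacements: (+2,+4), (-1,-5), (-1,-2), (-1,+1), (+2,+4), (-1,-5), (-1,-2), (-1,+1) — a repeating cycle of length 4.
step 9: apply (+2,+4) → x=-9, y=1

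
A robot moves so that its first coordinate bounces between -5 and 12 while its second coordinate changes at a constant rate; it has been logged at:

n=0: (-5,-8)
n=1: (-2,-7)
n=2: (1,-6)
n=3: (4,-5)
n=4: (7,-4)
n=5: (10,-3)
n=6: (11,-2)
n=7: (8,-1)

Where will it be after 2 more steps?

(2,1)

The first coordinate travels 3 per step and bounces off the walls at -5 and 12.
  step 8: 8 → 5
  step 9: 5 → 2
The second coordinate changes by +1 each step: at step 9 it is 1.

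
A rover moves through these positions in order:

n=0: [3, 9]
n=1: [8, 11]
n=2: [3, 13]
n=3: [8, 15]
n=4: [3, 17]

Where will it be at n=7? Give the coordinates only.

The first coordinate repeats the cycle [3, 8] with period 2; step 7 mod 2 = 1, giving 8.
The second coordinate changes by +2 each step, so at step 7 it is 9 + 7·(2) = 23.

[8, 23]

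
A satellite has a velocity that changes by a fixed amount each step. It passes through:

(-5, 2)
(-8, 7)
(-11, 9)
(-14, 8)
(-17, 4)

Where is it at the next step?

Taking differences between consecutive positions: (-3, +5), (-3, +2), (-3, -1), (-3, -4). These grow by (+0, -3) each step.
step 5: (-17, 4) + (-3, -7) → (-20, -3)

(-20, -3)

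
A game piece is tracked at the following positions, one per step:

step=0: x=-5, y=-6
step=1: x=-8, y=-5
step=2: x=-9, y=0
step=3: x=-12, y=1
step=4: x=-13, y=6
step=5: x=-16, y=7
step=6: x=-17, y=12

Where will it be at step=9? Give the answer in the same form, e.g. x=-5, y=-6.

The moves between consecutive positions are (-3,+1), (-1,+5), (-3,+1), (-1,+5), (-3,+1), (-1,+5); they repeat the 2-cycle [(-3,+1), (-1,+5)].
step 7: apply (-3,+1) → x=-20, y=13
step 8: apply (-1,+5) → x=-21, y=18
step 9: apply (-3,+1) → x=-24, y=19

x=-24, y=19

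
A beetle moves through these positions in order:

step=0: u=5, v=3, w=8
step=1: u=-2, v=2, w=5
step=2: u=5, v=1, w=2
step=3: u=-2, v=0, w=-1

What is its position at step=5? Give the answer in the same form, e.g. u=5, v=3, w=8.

u=-2, v=-2, w=-7

The u coordinate repeats the cycle [5, -2] with period 2; step 5 mod 2 = 1, giving -2.
The v coordinate changes by -1 each step, so at step 5 it is 3 + 5·(-1) = -2.
The w coordinate changes by -3 each step, so at step 5 it is 8 + 5·(-3) = -7.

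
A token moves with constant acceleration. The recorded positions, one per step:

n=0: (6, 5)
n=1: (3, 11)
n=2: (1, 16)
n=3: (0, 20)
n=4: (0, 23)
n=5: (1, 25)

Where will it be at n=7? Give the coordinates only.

(6, 26)

Successive displacements: (-3, +6), (-2, +5), (-1, +4), (+0, +3), (+1, +2) — each changes by (+1, -1).
step 6: (1, 25) + (+2, +1) → (3, 26)
step 7: (3, 26) + (+3, +0) → (6, 26)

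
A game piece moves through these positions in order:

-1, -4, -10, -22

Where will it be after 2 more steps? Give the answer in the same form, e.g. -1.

Consecutive displacements -3, -6, -12 scale by a factor of 2 each step.
step 4: -22 − 24 → -46
step 5: -46 − 48 → -94

-94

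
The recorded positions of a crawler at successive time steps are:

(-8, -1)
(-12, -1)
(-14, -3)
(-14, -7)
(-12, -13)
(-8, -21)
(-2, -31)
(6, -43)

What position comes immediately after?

(16, -57)

Taking differences between consecutive positions: (-4, +0), (-2, -2), (+0, -4), (+2, -6), (+4, -8), (+6, -10), (+8, -12). These grow by (+2, -2) each step.
step 8: (6, -43) + (+10, -14) → (16, -57)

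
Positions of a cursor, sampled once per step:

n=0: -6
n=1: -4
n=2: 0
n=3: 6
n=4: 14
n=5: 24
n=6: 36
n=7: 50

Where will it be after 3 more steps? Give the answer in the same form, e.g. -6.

Successive displacements: +2, +4, +6, +8, +10, +12, +14 — each changes by +2.
step 8: 50 + 16 → 66
step 9: 66 + 18 → 84
step 10: 84 + 20 → 104

104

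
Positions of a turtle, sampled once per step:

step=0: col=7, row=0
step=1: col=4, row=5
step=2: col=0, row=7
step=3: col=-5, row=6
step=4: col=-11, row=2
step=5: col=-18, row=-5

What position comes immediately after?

col=-26, row=-15

First differences are (-3, +5), (-4, +2), (-5, -1), (-6, -4), (-7, -7); their common second difference is (-1, -3) (constant acceleration).
step 6: col=-18, row=-5 + (-8, -10) → col=-26, row=-15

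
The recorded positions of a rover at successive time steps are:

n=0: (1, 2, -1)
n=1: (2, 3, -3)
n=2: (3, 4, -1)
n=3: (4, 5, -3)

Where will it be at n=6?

The first coordinate changes by +1 each step, so at step 6 it is 1 + 6·(1) = 7.
The second coordinate changes by +1 each step, so at step 6 it is 2 + 6·(1) = 8.
The third coordinate repeats the cycle [-1, -3] with period 2; step 6 mod 2 = 0, giving -1.

(7, 8, -1)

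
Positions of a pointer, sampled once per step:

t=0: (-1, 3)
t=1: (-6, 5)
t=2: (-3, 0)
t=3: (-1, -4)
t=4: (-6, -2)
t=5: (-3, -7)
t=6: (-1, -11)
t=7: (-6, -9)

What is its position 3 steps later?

(-6, -16)

Step-to-step displacements: (-5, +2), (+3, -5), (+2, -4), (-5, +2), (+3, -5), (+2, -4), (-5, +2) — a repeating cycle of length 3.
step 8: apply (+3, -5) → (-3, -14)
step 9: apply (+2, -4) → (-1, -18)
step 10: apply (-5, +2) → (-6, -16)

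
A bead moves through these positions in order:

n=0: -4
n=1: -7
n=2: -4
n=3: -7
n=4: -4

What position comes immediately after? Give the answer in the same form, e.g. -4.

Consecutive displacements -3, +3, -3, +3 scale by a factor of -1 each step.
step 5: -4 − 3 → -7

-7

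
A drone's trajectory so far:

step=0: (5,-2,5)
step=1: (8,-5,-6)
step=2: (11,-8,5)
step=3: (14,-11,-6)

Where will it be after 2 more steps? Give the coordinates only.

(20,-17,-6)

The first coordinate changes by +3 each step, so at step 5 it is 5 + 5·(3) = 20.
The second coordinate changes by -3 each step, so at step 5 it is -2 + 5·(-3) = -17.
The third coordinate repeats the cycle [5, -6] with period 2; step 5 mod 2 = 1, giving -6.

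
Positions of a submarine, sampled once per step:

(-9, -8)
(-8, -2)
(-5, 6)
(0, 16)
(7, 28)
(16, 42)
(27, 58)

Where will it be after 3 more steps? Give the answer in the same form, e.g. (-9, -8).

Successive displacements: (+1, +6), (+3, +8), (+5, +10), (+7, +12), (+9, +14), (+11, +16) — each changes by (+2, +2).
step 7: (27, 58) + (+13, +18) → (40, 76)
step 8: (40, 76) + (+15, +20) → (55, 96)
step 9: (55, 96) + (+17, +22) → (72, 118)

(72, 118)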